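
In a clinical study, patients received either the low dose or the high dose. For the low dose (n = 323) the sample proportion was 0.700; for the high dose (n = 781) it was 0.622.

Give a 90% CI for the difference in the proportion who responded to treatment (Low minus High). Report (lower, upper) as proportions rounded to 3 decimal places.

(0.027, 0.129)

The two standard errors are √(0.7000×0.3000/323) = 0.02550 and √(0.6220×0.3780/781) = 0.01735.
Because the samples are independent, SE_diff = √(0.02550² + 0.01735²) = 0.03084.
Using z* = 1.645 for 90%, ME = 1.645 × 0.03084 = 0.05073.
p̂₁ − p̂₂ = 0.0780; interval 0.0780 ± 0.05073 gives (0.027, 0.129).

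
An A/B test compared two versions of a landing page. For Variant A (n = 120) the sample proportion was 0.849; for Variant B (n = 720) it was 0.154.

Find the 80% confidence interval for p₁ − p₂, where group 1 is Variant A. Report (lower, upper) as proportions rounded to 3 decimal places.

The two standard errors are √(0.8490×0.1510/120) = 0.03269 and √(0.1540×0.8460/720) = 0.01345.
Because the samples are independent, SE_diff = √(0.03269² + 0.01345²) = 0.03535.
Using z* = 1.282 for 80%, ME = 1.282 × 0.03535 = 0.04532.
p̂₁ − p̂₂ = 0.6950; interval 0.6950 ± 0.04532 gives (0.650, 0.740).

(0.650, 0.740)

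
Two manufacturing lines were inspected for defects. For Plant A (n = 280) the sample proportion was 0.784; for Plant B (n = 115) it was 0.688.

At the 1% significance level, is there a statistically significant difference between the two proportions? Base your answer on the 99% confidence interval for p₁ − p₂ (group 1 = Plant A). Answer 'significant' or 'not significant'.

The two standard errors are √(0.7840×0.2160/280) = 0.02459 and √(0.6880×0.3120/115) = 0.04320.
Because the samples are independent, SE_diff = √(0.02459² + 0.04320²) = 0.04971.
Using z* = 2.576 for 99%, ME = 2.576 × 0.04971 = 0.12805.
p̂₁ − p̂₂ = 0.0960; interval 0.0960 ± 0.12805 gives (-0.03205, 0.22405).
The interval (-0.03205, 0.22405) contains 0, so the difference is not significant.

not significant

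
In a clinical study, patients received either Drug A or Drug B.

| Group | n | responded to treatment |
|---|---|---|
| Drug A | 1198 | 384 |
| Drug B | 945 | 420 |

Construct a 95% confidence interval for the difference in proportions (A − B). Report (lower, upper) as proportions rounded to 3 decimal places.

(-0.165, -0.083)

First, p̂₁ = 384/1198 = 0.3205; p̂₂ = 420/945 = 0.4444.
The two standard errors are √(0.3205×0.6795/1198) = 0.01348 and √(0.4444×0.5556/945) = 0.01616.
Because the samples are independent, SE_diff = √(0.01348² + 0.01616²) = 0.02104.
Using z* = 1.960 for 95%, ME = 1.960 × 0.02104 = 0.04124.
p̂₁ − p̂₂ = -0.1239; interval -0.1239 ± 0.04124 gives (-0.165, -0.083).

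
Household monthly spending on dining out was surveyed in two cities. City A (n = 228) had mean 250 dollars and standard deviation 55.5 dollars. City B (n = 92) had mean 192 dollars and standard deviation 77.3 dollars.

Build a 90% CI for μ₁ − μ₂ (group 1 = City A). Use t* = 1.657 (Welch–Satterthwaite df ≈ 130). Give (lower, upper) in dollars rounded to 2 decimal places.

Standard errors of each mean: 55.5/√228 = 3.6756 and 77.3/√92 = 8.0591.
SE(x̄₁ − x̄₂) = √(3.6756² + 8.0591²) = 8.8577 for independent samples with unequal variances.
With t* = 1.657, the margin is 1.657 × 8.8577 = 14.6772.
x̄₁ − x̄₂ = 250 − 192 = 58.0000; the interval is 58.0000 ± 14.6772 = (43.32, 72.68).

(43.32, 72.68)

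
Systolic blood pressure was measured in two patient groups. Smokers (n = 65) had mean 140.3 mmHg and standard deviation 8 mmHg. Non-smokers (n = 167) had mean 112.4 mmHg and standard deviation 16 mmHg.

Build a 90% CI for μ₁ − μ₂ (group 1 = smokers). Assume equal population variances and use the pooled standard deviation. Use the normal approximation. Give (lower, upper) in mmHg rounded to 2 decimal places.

Pooled variance s_p² = [64·8² + 166·16²] / (65+167−2) = 202.5739, so s_p = 14.2328.
SE_diff = s_p·√(1/n₁ + 1/n₂) = 14.2328·√(1/65 + 1/167) = 2.0807.
z* = 1.645; margin = 1.645 × 2.0807 = 3.4228.
Difference = 140.3 − 112.4 = 27.9000.
27.9000 ± 3.4228 → (24.48, 31.32).

(24.48, 31.32)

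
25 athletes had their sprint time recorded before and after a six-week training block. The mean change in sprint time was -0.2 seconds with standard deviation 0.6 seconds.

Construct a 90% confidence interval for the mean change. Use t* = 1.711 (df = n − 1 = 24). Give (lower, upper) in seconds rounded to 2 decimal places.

(-0.41, 0.01)

This is a matched-pairs design, so SE = s_d/√n = 0.6/√25 = 0.1200.
Margin = 1.711 × 0.1200 = 0.2053; the interval is -0.2 ± 0.2053 = (-0.41, 0.01).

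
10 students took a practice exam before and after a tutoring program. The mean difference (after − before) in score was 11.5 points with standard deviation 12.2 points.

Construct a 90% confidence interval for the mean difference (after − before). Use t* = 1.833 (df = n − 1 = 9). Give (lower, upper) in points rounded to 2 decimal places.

(4.43, 18.57)

This is a matched-pairs design, so SE = s_d/√n = 12.2/√10 = 3.8580.
Margin = 1.833 × 3.8580 = 7.0717; the interval is 11.5 ± 7.0717 = (4.43, 18.57).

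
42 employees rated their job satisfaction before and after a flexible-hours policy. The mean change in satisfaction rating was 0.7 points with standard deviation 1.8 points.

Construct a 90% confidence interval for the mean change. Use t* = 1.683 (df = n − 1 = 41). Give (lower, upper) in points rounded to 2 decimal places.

(0.23, 1.17)

Paired design: SE = s_d/√n = 1.8/√42 = 0.2777.
t* = 1.683; margin of error = 1.683 × 0.2777 = 0.4674.
0.7 ± 0.4674 → (0.23, 1.17).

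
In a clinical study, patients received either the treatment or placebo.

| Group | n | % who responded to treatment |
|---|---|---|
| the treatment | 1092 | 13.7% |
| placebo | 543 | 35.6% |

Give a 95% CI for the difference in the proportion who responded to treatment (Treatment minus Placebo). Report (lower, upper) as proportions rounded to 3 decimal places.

(-0.264, -0.174)

Each SE is √(p̂(1−p̂)/n): √(0.1370·0.8630/1092) = 0.01041 and √(0.3560·0.6440/543) = 0.02055.
SE(p̂₁ − p̂₂) = √(SE₁² + SE₂²) = √(0.0001083681 + 0.0004223025) = 0.02304, since the two samples are independent.
At 95% confidence z* = 1.960; margin = 1.960 × 0.02304 = 0.04516.
The difference is 0.1370 − 0.3560 = -0.2190, so the interval is -0.2190 ± 0.04516 = (-0.264, -0.174).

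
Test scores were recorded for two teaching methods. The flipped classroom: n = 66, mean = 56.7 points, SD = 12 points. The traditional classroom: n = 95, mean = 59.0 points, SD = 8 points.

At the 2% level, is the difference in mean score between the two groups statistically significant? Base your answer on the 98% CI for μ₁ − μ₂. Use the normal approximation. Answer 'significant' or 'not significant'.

not significant

Standard errors of each mean: 12/√66 = 1.4771 and 8/√95 = 0.8208.
SE(x̄₁ − x̄₂) = √(1.4771² + 0.8208²) = 1.6898 for independent samples with unequal variances.
With z* = 2.326, the margin is 2.326 × 1.6898 = 3.9305.
x̄₁ − x̄₂ = 56.7 − 59.0 = -2.3000; the interval is -2.3000 ± 3.9305 = (-6.2305, 1.6305).
The interval (-6.2305, 1.6305) contains 0, so the difference is not significant.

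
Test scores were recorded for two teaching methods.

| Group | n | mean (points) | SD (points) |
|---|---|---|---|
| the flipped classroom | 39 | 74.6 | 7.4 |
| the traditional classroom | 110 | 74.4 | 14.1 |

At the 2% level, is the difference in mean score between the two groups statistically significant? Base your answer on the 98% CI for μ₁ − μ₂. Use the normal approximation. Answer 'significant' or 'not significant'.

Per-group SEs: s₁/√n₁ = 7.4/√39 = 1.1849, s₂/√n₂ = 14.1/√110 = 1.3444.
Unpooled SE of the difference: √(1.40398801 + 1.80741136) = 1.7920.
Margin of error = z* · SE = 2.326 × 1.7920 = 4.1682.
x̄₁ − x̄₂ = 74.6 − 74.4 = 0.2000.
CI: 0.2000 ± 4.1682 = (-3.9682, 4.3682).
The interval (-3.9682, 4.3682) contains 0, so the difference is not significant.

not significant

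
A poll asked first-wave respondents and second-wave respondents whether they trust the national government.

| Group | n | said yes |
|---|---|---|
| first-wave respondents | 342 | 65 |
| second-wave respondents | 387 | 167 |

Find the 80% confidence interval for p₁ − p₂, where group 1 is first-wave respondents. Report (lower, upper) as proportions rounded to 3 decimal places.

p̂₁ = 65/342 = 0.1901 and p̂₂ = 167/387 = 0.4315.
SE₁ = √(p̂₁(1−p̂₁)/n₁) = √(0.1901·0.8099/342) = 0.02122; SE₂ = √(0.4315·0.5685/387) = 0.02518.
Independent samples: SE of the difference = √(SE₁² + SE₂²) = √(0.0004502884 + 0.0006340324) = 0.03293.
z* for 80% confidence is 1.282, so the margin of error is 1.282 × 0.03293 = 0.04222.
Point estimate p̂₁ − p̂₂ = 0.1901 − 0.4315 = -0.2414.
-0.2414 ± 0.04222 → (-0.284, -0.199).

(-0.284, -0.199)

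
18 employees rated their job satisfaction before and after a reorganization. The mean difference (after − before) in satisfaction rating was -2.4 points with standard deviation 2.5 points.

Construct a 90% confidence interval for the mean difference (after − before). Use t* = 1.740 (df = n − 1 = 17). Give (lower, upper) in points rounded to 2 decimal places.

This is a matched-pairs design, so SE = s_d/√n = 2.5/√18 = 0.5893.
Margin = 1.740 × 0.5893 = 1.0254; the interval is -2.4 ± 1.0254 = (-3.43, -1.37).

(-3.43, -1.37)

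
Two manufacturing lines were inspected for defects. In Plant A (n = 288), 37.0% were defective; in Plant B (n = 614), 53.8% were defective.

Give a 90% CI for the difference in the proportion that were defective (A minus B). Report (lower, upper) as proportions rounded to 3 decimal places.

Each SE is √(p̂(1−p̂)/n): √(0.3700·0.6300/288) = 0.02845 and √(0.5380·0.4620/614) = 0.02012.
SE(p̂₁ − p̂₂) = √(SE₁² + SE₂²) = √(0.0008094025 + 0.0004048144) = 0.03485, since the two samples are independent.
At 90% confidence z* = 1.645; margin = 1.645 × 0.03485 = 0.05733.
The difference is 0.3700 − 0.5380 = -0.1680, so the interval is -0.1680 ± 0.05733 = (-0.225, -0.111).

(-0.225, -0.111)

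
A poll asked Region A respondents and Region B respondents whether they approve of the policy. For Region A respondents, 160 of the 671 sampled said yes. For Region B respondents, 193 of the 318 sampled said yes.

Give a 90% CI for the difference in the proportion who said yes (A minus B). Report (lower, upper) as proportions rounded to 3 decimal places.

(-0.421, -0.316)

Sample proportions: 160/671 = 0.2385, 193/318 = 0.6069.
Each SE is √(p̂(1−p̂)/n): √(0.2385·0.7615/671) = 0.01645 and √(0.6069·0.3931/318) = 0.02739.
SE(p̂₁ − p̂₂) = √(SE₁² + SE₂²) = √(0.0002706025 + 0.0007502121) = 0.03195, since the two samples are independent.
At 90% confidence z* = 1.645; margin = 1.645 × 0.03195 = 0.05256.
The difference is 0.2385 − 0.6069 = -0.3684, so the interval is -0.3684 ± 0.05256 = (-0.421, -0.316).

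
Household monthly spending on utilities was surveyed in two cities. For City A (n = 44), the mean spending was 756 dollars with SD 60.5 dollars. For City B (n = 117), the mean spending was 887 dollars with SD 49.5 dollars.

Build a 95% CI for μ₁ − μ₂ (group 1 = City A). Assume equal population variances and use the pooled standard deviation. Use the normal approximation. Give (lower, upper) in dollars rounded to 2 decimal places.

Pooled variance s_p² = [43·60.5² + 116·49.5²] / (44+117−2) = 2777.4827, so s_p = 52.7018.
SE_diff = s_p·√(1/n₁ + 1/n₂) = 52.7018·√(1/44 + 1/117) = 9.3201.
z* = 1.960; margin = 1.960 × 9.3201 = 18.2674.
Difference = 756 − 887 = -131.0000.
-131.0000 ± 18.2674 → (-149.27, -112.73).

(-149.27, -112.73)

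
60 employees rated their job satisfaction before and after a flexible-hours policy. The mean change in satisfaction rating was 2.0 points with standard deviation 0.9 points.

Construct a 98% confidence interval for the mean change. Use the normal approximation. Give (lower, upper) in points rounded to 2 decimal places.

Paired design: SE = s_d/√n = 0.9/√60 = 0.1162.
z* = 2.326; margin of error = 2.326 × 0.1162 = 0.2703.
2.0 ± 0.2703 → (1.73, 2.27).

(1.73, 2.27)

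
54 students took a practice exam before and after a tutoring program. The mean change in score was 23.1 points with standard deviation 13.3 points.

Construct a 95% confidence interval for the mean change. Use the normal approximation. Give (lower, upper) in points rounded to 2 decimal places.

This is a matched-pairs design, so SE = s_d/√n = 13.3/√54 = 1.8099.
Margin = 1.960 × 1.8099 = 3.5474; the interval is 23.1 ± 3.5474 = (19.55, 26.65).

(19.55, 26.65)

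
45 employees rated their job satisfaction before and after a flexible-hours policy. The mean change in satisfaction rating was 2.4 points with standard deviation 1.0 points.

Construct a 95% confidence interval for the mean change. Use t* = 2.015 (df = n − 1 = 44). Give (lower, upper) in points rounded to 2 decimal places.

(2.10, 2.70)

This is a matched-pairs design, so SE = s_d/√n = 1.0/√45 = 0.1491.
Margin = 2.015 × 0.1491 = 0.3004; the interval is 2.4 ± 0.3004 = (2.10, 2.70).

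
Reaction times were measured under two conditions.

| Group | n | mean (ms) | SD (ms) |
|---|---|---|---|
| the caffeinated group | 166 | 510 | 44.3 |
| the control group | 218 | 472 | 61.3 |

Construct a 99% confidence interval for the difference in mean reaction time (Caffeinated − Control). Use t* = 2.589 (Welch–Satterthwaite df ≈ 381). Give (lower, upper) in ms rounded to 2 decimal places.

Per-group SEs: s₁/√n₁ = 44.3/√166 = 3.4383, s₂/√n₂ = 61.3/√218 = 4.1518.
Unpooled SE of the difference: √(11.82190689 + 17.23744324) = 5.3907.
Margin of error = t* · SE = 2.589 × 5.3907 = 13.9565.
x̄₁ − x̄₂ = 510 − 472 = 38.0000.
CI: 38.0000 ± 13.9565 = (24.04, 51.96).

(24.04, 51.96)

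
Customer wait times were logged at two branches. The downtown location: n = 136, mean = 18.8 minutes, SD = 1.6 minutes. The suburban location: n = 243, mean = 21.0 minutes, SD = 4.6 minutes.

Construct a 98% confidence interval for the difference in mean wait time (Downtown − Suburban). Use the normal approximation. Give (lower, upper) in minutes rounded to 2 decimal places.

Standard errors of each mean: 1.6/√136 = 0.1372 and 4.6/√243 = 0.2951.
SE(x̄₁ − x̄₂) = √(0.1372² + 0.2951²) = 0.3254 for independent samples with unequal variances.
With z* = 2.326, the margin is 2.326 × 0.3254 = 0.7569.
x̄₁ − x̄₂ = 18.8 − 21.0 = -2.2000; the interval is -2.2000 ± 0.7569 = (-2.96, -1.44).

(-2.96, -1.44)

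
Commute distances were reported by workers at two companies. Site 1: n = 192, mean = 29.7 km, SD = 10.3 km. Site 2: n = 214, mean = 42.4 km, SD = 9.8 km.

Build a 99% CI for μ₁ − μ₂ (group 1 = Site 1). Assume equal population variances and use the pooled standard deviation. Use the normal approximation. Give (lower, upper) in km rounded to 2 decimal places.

(-15.27, -10.13)

s_p = √[((n₁−1)s₁² + (n₂−1)s₂²)/(n₁+n₂−2)] = √[(191·10.3² + 213·9.8²)/404] = 10.0395.
SE = 10.0395·√(1/192 + 1/214) = 0.9980.
With z* = 2.576, margin = 2.576 × 0.9980 = 2.5708.
x̄₁ − x̄₂ = 29.7 − 42.4 = -12.7000; interval -12.7000 ± 2.5708 = (-15.27, -10.13).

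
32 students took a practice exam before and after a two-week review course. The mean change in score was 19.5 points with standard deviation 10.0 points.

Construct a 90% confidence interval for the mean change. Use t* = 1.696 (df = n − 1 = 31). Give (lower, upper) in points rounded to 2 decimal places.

Paired design: SE = s_d/√n = 10.0/√32 = 1.7678.
t* = 1.696; margin of error = 1.696 × 1.7678 = 2.9982.
19.5 ± 2.9982 → (16.50, 22.50).

(16.50, 22.50)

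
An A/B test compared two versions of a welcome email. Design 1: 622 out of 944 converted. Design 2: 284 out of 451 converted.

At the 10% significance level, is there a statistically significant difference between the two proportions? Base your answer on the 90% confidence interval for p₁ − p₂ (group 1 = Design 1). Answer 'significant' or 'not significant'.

p̂₁ = 622/944 = 0.6589 and p̂₂ = 284/451 = 0.6297.
SE₁ = √(p̂₁(1−p̂₁)/n₁) = √(0.6589·0.3411/944) = 0.01543; SE₂ = √(0.6297·0.3703/451) = 0.02274.
Independent samples: SE of the difference = √(SE₁² + SE₂²) = √(0.0002380849 + 0.0005171076) = 0.02748.
z* for 90% confidence is 1.645, so the margin of error is 1.645 × 0.02748 = 0.04520.
Point estimate p̂₁ − p̂₂ = 0.6589 − 0.6297 = 0.0292.
0.0292 ± 0.04520 → (-0.01600, 0.07440).
The interval (-0.01600, 0.07440) contains 0, so the difference is not significant.

not significant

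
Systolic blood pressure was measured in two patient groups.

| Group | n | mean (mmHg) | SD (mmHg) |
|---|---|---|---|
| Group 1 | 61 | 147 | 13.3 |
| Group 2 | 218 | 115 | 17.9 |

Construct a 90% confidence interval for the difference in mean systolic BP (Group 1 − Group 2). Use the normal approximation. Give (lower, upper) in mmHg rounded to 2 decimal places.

(28.56, 35.44)

Per-group SEs: s₁/√n₁ = 13.3/√61 = 1.7029, s₂/√n₂ = 17.9/√218 = 1.2123.
Unpooled SE of the difference: √(2.89986841 + 1.46967129) = 2.0903.
Margin of error = z* · SE = 1.645 × 2.0903 = 3.4385.
x̄₁ − x̄₂ = 147 − 115 = 32.0000.
CI: 32.0000 ± 3.4385 = (28.56, 35.44).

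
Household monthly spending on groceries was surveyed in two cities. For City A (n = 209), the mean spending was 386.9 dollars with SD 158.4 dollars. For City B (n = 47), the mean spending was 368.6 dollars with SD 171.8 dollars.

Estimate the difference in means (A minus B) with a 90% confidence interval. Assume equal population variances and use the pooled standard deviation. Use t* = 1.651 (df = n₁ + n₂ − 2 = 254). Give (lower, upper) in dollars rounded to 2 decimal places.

(-24.59, 61.19)

Pooled variance s_p² = [208·158.4² + 46·171.8²] / (209+47−2) = 25891.8800, so s_p = 160.9095.
SE_diff = s_p·√(1/n₁ + 1/n₂) = 160.9095·√(1/209 + 1/47) = 25.9764.
t* = 1.651; margin = 1.651 × 25.9764 = 42.8870.
Difference = 386.9 − 368.6 = 18.3000.
18.3000 ± 42.8870 → (-24.59, 61.19).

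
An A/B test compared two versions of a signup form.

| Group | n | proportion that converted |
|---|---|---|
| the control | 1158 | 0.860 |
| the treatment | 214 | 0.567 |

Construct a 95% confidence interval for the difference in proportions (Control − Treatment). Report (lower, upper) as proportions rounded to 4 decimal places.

(0.2237, 0.3623)

SE₁ = √(p̂₁(1−p̂₁)/n₁) = √(0.8600·0.1400/1158) = 0.01020; SE₂ = √(0.5670·0.4330/214) = 0.03387.
Independent samples: SE of the difference = √(SE₁² + SE₂²) = √(0.00010404 + 0.0011471769) = 0.03537.
z* for 95% confidence is 1.960, so the margin of error is 1.960 × 0.03537 = 0.06933.
Point estimate p̂₁ − p̂₂ = 0.8600 − 0.5670 = 0.2930.
0.2930 ± 0.06933 → (0.2237, 0.3623).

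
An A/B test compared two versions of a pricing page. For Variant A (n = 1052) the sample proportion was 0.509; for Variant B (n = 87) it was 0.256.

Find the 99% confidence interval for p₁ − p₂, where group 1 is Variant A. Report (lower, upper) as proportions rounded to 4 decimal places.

Each SE is √(p̂(1−p̂)/n): √(0.5090·0.4910/1052) = 0.01541 and √(0.2560·0.7440/87) = 0.04679.
SE(p̂₁ − p̂₂) = √(SE₁² + SE₂²) = √(0.0002374681 + 0.0021893041) = 0.04926, since the two samples are independent.
At 99% confidence z* = 2.576; margin = 2.576 × 0.04926 = 0.12689.
The difference is 0.5090 − 0.2560 = 0.2530, so the interval is 0.2530 ± 0.12689 = (0.1261, 0.3799).

(0.1261, 0.3799)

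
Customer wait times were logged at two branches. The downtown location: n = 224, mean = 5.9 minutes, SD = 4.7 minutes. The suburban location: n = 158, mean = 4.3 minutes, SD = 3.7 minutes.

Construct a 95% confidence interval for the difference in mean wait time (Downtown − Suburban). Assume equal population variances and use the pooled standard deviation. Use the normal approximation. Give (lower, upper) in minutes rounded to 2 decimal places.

(0.72, 2.48)

Pooled variance s_p² = [223·4.7² + 157·3.7²] / (224+158−2) = 18.6195, so s_p = 4.3150.
SE_diff = s_p·√(1/n₁ + 1/n₂) = 4.3150·√(1/224 + 1/158) = 0.4483.
z* = 1.960; margin = 1.960 × 0.4483 = 0.8787.
Difference = 5.9 − 4.3 = 1.6000.
1.6000 ± 0.8787 → (0.72, 2.48).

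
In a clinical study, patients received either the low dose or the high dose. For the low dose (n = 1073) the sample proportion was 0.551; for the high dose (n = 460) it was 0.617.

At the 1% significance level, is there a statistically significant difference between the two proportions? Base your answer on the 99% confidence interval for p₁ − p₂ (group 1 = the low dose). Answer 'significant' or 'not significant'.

not significant

Each SE is √(p̂(1−p̂)/n): √(0.5510·0.4490/1073) = 0.01518 and √(0.6170·0.3830/460) = 0.02267.
SE(p̂₁ − p̂₂) = √(SE₁² + SE₂²) = √(0.0002304324 + 0.0005139289) = 0.02728, since the two samples are independent.
At 99% confidence z* = 2.576; margin = 2.576 × 0.02728 = 0.07027.
The difference is 0.5510 − 0.6170 = -0.0660, so the interval is -0.0660 ± 0.07027 = (-0.13627, 0.00427).
The interval (-0.13627, 0.00427) contains 0, so the difference is not significant.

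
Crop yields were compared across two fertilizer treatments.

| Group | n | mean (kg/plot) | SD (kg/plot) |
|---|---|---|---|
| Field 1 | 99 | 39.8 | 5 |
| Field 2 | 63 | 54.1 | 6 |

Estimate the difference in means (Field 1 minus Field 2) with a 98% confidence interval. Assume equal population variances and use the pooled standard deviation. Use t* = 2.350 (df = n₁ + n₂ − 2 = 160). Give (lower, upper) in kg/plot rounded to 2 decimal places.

(-16.35, -12.25)

s_p = √[((n₁−1)s₁² + (n₂−1)s₂²)/(n₁+n₂−2)] = √[(98·5² + 62·6²)/160] = 5.4095.
SE = 5.4095·√(1/99 + 1/63) = 0.8718.
With t* = 2.350, margin = 2.350 × 0.8718 = 2.0487.
x̄₁ − x̄₂ = 39.8 − 54.1 = -14.3000; interval -14.3000 ± 2.0487 = (-16.35, -12.25).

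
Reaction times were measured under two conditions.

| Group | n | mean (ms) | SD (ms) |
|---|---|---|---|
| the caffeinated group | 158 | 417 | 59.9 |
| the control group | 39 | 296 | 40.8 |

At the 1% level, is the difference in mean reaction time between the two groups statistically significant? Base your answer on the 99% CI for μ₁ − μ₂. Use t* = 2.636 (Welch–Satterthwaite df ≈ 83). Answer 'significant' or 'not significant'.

significant

Standard errors of each mean: 59.9/√158 = 4.7654 and 40.8/√39 = 6.5332.
SE(x̄₁ − x̄₂) = √(4.7654² + 6.5332²) = 8.0865 for independent samples with unequal variances.
With t* = 2.636, the margin is 2.636 × 8.0865 = 21.3160.
x̄₁ − x̄₂ = 417 − 296 = 121.0000; the interval is 121.0000 ± 21.3160 = (99.6840, 142.3160).
The interval (99.6840, 142.3160) does not contain 0, so the difference is significant.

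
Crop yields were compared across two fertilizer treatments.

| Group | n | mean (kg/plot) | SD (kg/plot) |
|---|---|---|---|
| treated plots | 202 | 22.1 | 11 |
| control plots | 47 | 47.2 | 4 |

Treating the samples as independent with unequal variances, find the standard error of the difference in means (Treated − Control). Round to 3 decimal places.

Per-group SEs: s₁/√n₁ = 11/√202 = 0.7740, s₂/√n₂ = 4/√47 = 0.5835.
Unpooled SE of the difference: √(0.599076 + 0.34047225) = 0.9693.

0.969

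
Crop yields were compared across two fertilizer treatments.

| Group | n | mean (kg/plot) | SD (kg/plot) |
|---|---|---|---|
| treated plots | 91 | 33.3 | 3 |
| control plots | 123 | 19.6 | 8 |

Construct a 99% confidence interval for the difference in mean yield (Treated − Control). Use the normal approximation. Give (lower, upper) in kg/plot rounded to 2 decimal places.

SE₁ = s₁/√n₁ = 3/√91 = 0.3145; SE₂ = 8/√123 = 0.7213.
Independent samples, unequal variances: SE_diff = √(SE₁² + SE₂²) = √(0.09891025 + 0.52027369) = 0.7869.
z* = 2.576, so margin of error = 2.576 × 0.7869 = 2.0271.
Difference in means = 33.3 − 19.6 = 13.7000.
13.7000 ± 2.0271 → (11.67, 15.73).

(11.67, 15.73)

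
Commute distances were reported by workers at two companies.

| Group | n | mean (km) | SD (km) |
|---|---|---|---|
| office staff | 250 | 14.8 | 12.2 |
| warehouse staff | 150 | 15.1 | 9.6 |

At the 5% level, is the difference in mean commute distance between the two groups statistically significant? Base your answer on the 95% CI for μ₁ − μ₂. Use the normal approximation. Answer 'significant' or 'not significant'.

not significant

Standard errors of each mean: 12.2/√250 = 0.7716 and 9.6/√150 = 0.7838.
SE(x̄₁ − x̄₂) = √(0.7716² + 0.7838²) = 1.0999 for independent samples with unequal variances.
With z* = 1.960, the margin is 1.960 × 1.0999 = 2.1558.
x̄₁ − x̄₂ = 14.8 − 15.1 = -0.3000; the interval is -0.3000 ± 2.1558 = (-2.4558, 1.8558).
The interval (-2.4558, 1.8558) contains 0, so the difference is not significant.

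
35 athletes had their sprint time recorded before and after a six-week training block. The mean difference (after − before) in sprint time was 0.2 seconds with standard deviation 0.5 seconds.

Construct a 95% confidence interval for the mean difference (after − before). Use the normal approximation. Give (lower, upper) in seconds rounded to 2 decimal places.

(0.03, 0.37)

Paired design: SE = s_d/√n = 0.5/√35 = 0.0845.
z* = 1.960; margin of error = 1.960 × 0.0845 = 0.1656.
0.2 ± 0.1656 → (0.03, 0.37).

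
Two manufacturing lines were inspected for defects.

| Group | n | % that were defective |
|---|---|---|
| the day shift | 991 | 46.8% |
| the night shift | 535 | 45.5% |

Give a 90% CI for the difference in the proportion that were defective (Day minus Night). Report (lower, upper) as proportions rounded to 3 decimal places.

The two standard errors are √(0.4680×0.5320/991) = 0.01585 and √(0.4550×0.5450/535) = 0.02153.
Because the samples are independent, SE_diff = √(0.01585² + 0.02153²) = 0.02674.
Using z* = 1.645 for 90%, ME = 1.645 × 0.02674 = 0.04399.
p̂₁ − p̂₂ = 0.0130; interval 0.0130 ± 0.04399 gives (-0.031, 0.057).

(-0.031, 0.057)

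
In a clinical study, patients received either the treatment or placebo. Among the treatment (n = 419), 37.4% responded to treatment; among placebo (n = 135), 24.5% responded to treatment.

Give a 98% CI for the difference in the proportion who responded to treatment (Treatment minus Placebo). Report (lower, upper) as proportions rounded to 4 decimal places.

(0.0268, 0.2312)

SE₁ = √(p̂₁(1−p̂₁)/n₁) = √(0.3740·0.6260/419) = 0.02364; SE₂ = √(0.2450·0.7550/135) = 0.03702.
Independent samples: SE of the difference = √(SE₁² + SE₂²) = √(0.0005588496 + 0.0013704804) = 0.04392.
z* for 98% confidence is 2.326, so the margin of error is 2.326 × 0.04392 = 0.10216.
Point estimate p̂₁ − p̂₂ = 0.3740 − 0.2450 = 0.1290.
0.1290 ± 0.10216 → (0.0268, 0.2312).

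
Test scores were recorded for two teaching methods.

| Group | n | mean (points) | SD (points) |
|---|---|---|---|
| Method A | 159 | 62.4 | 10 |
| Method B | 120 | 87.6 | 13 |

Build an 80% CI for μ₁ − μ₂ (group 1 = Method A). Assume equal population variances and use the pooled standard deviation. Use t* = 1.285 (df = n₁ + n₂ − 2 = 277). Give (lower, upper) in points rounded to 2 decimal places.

Pooled variance s_p² = [158·10² + 119·13²] / (159+120−2) = 129.6426, so s_p = 11.3861.
SE_diff = s_p·√(1/n₁ + 1/n₂) = 11.3861·√(1/159 + 1/120) = 1.3769.
t* = 1.285; margin = 1.285 × 1.3769 = 1.7693.
Difference = 62.4 − 87.6 = -25.2000.
-25.2000 ± 1.7693 → (-26.97, -23.43).

(-26.97, -23.43)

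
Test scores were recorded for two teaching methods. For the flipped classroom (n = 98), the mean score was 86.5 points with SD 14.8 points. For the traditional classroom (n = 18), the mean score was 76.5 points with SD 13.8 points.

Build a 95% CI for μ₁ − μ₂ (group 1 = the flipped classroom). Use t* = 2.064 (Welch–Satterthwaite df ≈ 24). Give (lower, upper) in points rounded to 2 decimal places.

Per-group SEs: s₁/√n₁ = 14.8/√98 = 1.4950, s₂/√n₂ = 13.8/√18 = 3.2527.
Unpooled SE of the difference: √(2.235025 + 10.58005729) = 3.5798.
Margin of error = t* · SE = 2.064 × 3.5798 = 7.3887.
x̄₁ − x̄₂ = 86.5 − 76.5 = 10.0000.
CI: 10.0000 ± 7.3887 = (2.61, 17.39).

(2.61, 17.39)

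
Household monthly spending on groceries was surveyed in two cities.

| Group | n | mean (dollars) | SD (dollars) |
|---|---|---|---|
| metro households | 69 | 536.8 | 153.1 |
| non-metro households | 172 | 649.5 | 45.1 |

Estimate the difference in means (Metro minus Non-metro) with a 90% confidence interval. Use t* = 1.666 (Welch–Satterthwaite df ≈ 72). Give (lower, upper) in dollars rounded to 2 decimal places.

Per-group SEs: s₁/√n₁ = 153.1/√69 = 18.4311, s₂/√n₂ = 45.1/√172 = 3.4388.
Unpooled SE of the difference: √(339.70544721 + 11.82534544) = 18.7492.
Margin of error = t* · SE = 1.666 × 18.7492 = 31.2362.
x̄₁ − x̄₂ = 536.8 − 649.5 = -112.7000.
CI: -112.7000 ± 31.2362 = (-143.94, -81.46).

(-143.94, -81.46)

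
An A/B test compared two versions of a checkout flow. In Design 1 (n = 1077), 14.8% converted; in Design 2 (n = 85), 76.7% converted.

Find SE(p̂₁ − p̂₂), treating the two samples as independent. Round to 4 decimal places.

SE₁ = √(p̂₁(1−p̂₁)/n₁) = √(0.1480·0.8520/1077) = 0.01082; SE₂ = √(0.7670·0.2330/85) = 0.04585.
Independent samples: SE of the difference = √(SE₁² + SE₂²) = √(0.0001170724 + 0.0021022225) = 0.04711.

0.0471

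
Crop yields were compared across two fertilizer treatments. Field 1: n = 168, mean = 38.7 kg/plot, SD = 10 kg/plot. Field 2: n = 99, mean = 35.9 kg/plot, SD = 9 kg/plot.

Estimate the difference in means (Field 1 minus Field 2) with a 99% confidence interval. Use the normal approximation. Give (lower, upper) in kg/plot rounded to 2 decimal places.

(-0.26, 5.86)

Per-group SEs: s₁/√n₁ = 10/√168 = 0.7715, s₂/√n₂ = 9/√99 = 0.9045.
Unpooled SE of the difference: √(0.59521225 + 0.81812025) = 1.1888.
Margin of error = z* · SE = 2.576 × 1.1888 = 3.0623.
x̄₁ − x̄₂ = 38.7 − 35.9 = 2.8000.
CI: 2.8000 ± 3.0623 = (-0.26, 5.86).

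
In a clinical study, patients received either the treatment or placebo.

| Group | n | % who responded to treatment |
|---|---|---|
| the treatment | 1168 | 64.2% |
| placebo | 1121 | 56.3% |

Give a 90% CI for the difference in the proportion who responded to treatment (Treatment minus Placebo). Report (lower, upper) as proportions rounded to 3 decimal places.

The two standard errors are √(0.6420×0.3580/1168) = 0.01403 and √(0.5630×0.4370/1121) = 0.01481.
Because the samples are independent, SE_diff = √(0.01403² + 0.01481²) = 0.02040.
Using z* = 1.645 for 90%, ME = 1.645 × 0.02040 = 0.03356.
p̂₁ − p̂₂ = 0.0790; interval 0.0790 ± 0.03356 gives (0.045, 0.113).

(0.045, 0.113)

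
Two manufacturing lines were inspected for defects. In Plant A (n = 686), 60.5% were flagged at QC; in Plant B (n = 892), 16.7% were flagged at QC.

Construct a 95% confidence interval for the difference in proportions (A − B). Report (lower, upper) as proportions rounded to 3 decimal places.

SE₁ = √(p̂₁(1−p̂₁)/n₁) = √(0.6050·0.3950/686) = 0.01866; SE₂ = √(0.1670·0.8330/892) = 0.01249.
Independent samples: SE of the difference = √(SE₁² + SE₂²) = √(0.0003481956 + 0.0001560001) = 0.02245.
z* for 95% confidence is 1.960, so the margin of error is 1.960 × 0.02245 = 0.04400.
Point estimate p̂₁ − p̂₂ = 0.6050 − 0.1670 = 0.4380.
0.4380 ± 0.04400 → (0.394, 0.482).

(0.394, 0.482)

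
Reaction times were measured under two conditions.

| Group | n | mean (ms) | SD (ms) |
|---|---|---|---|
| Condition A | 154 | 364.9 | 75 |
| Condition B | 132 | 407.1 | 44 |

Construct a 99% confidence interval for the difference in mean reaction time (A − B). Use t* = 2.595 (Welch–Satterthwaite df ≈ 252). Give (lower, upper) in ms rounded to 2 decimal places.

(-60.77, -23.63)

SE₁ = s₁/√n₁ = 75/√154 = 6.0437; SE₂ = 44/√132 = 3.8297.
Independent samples, unequal variances: SE_diff = √(SE₁² + SE₂²) = √(36.52630969 + 14.66660209) = 7.1549.
t* = 2.595, so margin of error = 2.595 × 7.1549 = 18.5670.
Difference in means = 364.9 − 407.1 = -42.2000.
-42.2000 ± 18.5670 → (-60.77, -23.63).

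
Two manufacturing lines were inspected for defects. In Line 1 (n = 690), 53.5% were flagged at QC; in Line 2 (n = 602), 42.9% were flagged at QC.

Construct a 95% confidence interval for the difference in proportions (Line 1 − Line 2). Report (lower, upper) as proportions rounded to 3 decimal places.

(0.052, 0.160)

SE₁ = √(p̂₁(1−p̂₁)/n₁) = √(0.5350·0.4650/690) = 0.01899; SE₂ = √(0.4290·0.5710/602) = 0.02017.
Independent samples: SE of the difference = √(SE₁² + SE₂²) = √(0.0003606201 + 0.0004068289) = 0.02770.
z* for 95% confidence is 1.960, so the margin of error is 1.960 × 0.02770 = 0.05429.
Point estimate p̂₁ − p̂₂ = 0.5350 − 0.4290 = 0.1060.
0.1060 ± 0.05429 → (0.052, 0.160).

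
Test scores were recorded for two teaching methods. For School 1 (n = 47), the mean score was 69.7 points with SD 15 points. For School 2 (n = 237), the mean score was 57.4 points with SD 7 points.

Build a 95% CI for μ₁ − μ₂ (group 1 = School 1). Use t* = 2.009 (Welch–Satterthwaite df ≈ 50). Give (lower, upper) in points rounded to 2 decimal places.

Per-group SEs: s₁/√n₁ = 15/√47 = 2.1880, s₂/√n₂ = 7/√237 = 0.4547.
Unpooled SE of the difference: √(4.787344 + 0.20675209) = 2.2347.
Margin of error = t* · SE = 2.009 × 2.2347 = 4.4895.
x̄₁ − x̄₂ = 69.7 − 57.4 = 12.3000.
CI: 12.3000 ± 4.4895 = (7.81, 16.79).

(7.81, 16.79)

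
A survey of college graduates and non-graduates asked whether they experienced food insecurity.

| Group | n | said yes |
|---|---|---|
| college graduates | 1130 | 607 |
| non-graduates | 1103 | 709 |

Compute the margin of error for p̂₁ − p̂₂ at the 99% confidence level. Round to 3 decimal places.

Sample proportions: 607/1130 = 0.5372, 709/1103 = 0.6428.
Each SE is √(p̂(1−p̂)/n): √(0.5372·0.4628/1130) = 0.01483 and √(0.6428·0.3572/1103) = 0.01443.
SE(p̂₁ − p̂₂) = √(SE₁² + SE₂²) = √(0.0002199289 + 0.0002082249) = 0.02069, since the two samples are independent.
At 99% confidence z* = 2.576; margin = 2.576 × 0.02069 = 0.05330.

0.053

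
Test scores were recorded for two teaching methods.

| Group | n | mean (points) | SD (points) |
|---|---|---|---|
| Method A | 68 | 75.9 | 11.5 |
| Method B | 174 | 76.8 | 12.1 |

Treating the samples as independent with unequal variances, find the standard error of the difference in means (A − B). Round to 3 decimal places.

1.669

Per-group SEs: s₁/√n₁ = 11.5/√68 = 1.3946, s₂/√n₂ = 12.1/√174 = 0.9173.
Unpooled SE of the difference: √(1.94490916 + 0.84143929) = 1.6692.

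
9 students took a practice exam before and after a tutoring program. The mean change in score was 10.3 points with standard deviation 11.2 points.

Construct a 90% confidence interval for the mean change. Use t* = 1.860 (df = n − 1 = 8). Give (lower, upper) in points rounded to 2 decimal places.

(3.36, 17.24)

Paired design: SE = s_d/√n = 11.2/√9 = 3.7333.
t* = 1.860; margin of error = 1.860 × 3.7333 = 6.9439.
10.3 ± 6.9439 → (3.36, 17.24).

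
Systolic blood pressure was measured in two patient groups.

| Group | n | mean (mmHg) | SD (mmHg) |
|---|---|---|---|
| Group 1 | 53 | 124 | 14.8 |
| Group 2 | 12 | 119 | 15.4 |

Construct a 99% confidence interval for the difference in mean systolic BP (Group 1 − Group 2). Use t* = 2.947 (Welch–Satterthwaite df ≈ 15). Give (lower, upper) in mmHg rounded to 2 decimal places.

(-9.41, 19.41)

SE₁ = s₁/√n₁ = 14.8/√53 = 2.0329; SE₂ = 15.4/√12 = 4.4456.
Independent samples, unequal variances: SE_diff = √(SE₁² + SE₂²) = √(4.13268241 + 19.76335936) = 4.8884.
t* = 2.947, so margin of error = 2.947 × 4.8884 = 14.4061.
Difference in means = 124 − 119 = 5.0000.
5.0000 ± 14.4061 → (-9.41, 19.41).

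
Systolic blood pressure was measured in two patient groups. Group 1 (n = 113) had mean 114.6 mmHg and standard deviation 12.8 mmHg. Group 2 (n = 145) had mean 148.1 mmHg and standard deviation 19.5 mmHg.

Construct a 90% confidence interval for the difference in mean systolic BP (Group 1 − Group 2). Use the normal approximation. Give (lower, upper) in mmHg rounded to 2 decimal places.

SE₁ = s₁/√n₁ = 12.8/√113 = 1.2041; SE₂ = 19.5/√145 = 1.6194.
Independent samples, unequal variances: SE_diff = √(SE₁² + SE₂²) = √(1.44985681 + 2.62245636) = 2.0180.
z* = 1.645, so margin of error = 1.645 × 2.0180 = 3.3196.
Difference in means = 114.6 − 148.1 = -33.5000.
-33.5000 ± 3.3196 → (-36.82, -30.18).

(-36.82, -30.18)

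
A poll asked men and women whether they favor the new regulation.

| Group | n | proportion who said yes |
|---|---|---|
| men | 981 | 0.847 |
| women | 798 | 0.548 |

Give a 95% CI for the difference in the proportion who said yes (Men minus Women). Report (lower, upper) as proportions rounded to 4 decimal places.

The two standard errors are √(0.8470×0.1530/981) = 0.01149 and √(0.5480×0.4520/798) = 0.01762.
Because the samples are independent, SE_diff = √(0.01149² + 0.01762²) = 0.02104.
Using z* = 1.960 for 95%, ME = 1.960 × 0.02104 = 0.04124.
p̂₁ − p̂₂ = 0.2990; interval 0.2990 ± 0.04124 gives (0.2578, 0.3402).

(0.2578, 0.3402)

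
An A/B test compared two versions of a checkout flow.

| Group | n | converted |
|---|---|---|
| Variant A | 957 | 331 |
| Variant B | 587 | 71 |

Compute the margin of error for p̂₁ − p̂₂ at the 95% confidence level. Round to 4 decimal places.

p̂₁ = 331/957 = 0.3459 and p̂₂ = 71/587 = 0.1210.
SE₁ = √(p̂₁(1−p̂₁)/n₁) = √(0.3459·0.6541/957) = 0.01538; SE₂ = √(0.1210·0.8790/587) = 0.01346.
Independent samples: SE of the difference = √(SE₁² + SE₂²) = √(0.0002365444 + 0.0001811716) = 0.02044.
z* for 95% confidence is 1.960, so the margin of error is 1.960 × 0.02044 = 0.04006.

0.0401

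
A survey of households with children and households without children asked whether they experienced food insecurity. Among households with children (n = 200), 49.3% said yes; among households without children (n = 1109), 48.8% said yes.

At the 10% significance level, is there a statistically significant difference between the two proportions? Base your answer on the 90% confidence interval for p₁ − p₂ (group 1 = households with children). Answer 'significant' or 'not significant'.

SE₁ = √(p̂₁(1−p̂₁)/n₁) = √(0.4930·0.5070/200) = 0.03535; SE₂ = √(0.4880·0.5120/1109) = 0.01501.
Independent samples: SE of the difference = √(SE₁² + SE₂²) = √(0.0012496225 + 0.0002253001) = 0.03840.
z* for 90% confidence is 1.645, so the margin of error is 1.645 × 0.03840 = 0.06317.
Point estimate p̂₁ − p̂₂ = 0.4930 − 0.4880 = 0.0050.
0.0050 ± 0.06317 → (-0.05817, 0.06817).
The interval (-0.05817, 0.06817) contains 0, so the difference is not significant.

not significant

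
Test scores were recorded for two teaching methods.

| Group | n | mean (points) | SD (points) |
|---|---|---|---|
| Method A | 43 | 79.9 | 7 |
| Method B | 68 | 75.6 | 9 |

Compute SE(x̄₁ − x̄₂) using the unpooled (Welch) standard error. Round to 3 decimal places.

1.527

Per-group SEs: s₁/√n₁ = 7/√43 = 1.0675, s₂/√n₂ = 9/√68 = 1.0914.
Unpooled SE of the difference: √(1.13955625 + 1.19115396) = 1.5267.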